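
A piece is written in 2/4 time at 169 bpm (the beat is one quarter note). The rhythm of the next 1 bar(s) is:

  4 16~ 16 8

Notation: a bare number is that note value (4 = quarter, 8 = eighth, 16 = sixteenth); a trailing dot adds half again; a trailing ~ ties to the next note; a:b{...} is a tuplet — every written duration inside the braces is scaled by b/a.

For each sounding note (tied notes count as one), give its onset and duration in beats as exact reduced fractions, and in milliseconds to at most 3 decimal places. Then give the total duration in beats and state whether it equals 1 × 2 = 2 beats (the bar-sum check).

1) 0.0ms=0b +355.03ms=1b
2) 355.03ms=1b +177.515ms=1/2b
3) 532.544ms=3/2b +177.515ms=1/2b
Σ=2b of 2 (169bpm 2/4) — PASS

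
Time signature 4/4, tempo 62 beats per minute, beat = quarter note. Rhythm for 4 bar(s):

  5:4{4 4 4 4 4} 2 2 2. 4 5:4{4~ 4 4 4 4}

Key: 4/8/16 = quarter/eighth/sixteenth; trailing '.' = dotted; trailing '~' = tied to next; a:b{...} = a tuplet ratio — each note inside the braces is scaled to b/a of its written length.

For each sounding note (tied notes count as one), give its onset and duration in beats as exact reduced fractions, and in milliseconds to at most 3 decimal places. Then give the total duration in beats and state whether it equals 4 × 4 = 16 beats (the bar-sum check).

1) 0.0ms=0b +774.194ms=4/5b
2) 774.194ms=4/5b +774.194ms=4/5b
3) 1548.387ms=8/5b +774.194ms=4/5b
4) 2322.581ms=12/5b +774.194ms=4/5b
5) 3096.774ms=16/5b +774.194ms=4/5b
6) 3870.968ms=4b +1935.484ms=2b
7) 5806.452ms=6b +1935.484ms=2b
8) 7741.935ms=8b +2903.226ms=3b
9) 10645.161ms=11b +967.742ms=1b
10) 11612.903ms=12b +1548.387ms=8/5b
11) 13161.29ms=68/5b +774.194ms=4/5b
12) 13935.484ms=72/5b +774.194ms=4/5b
13) 14709.677ms=76/5b +774.194ms=4/5b
Σ=16b of 16 (62bpm 4/4) — PASS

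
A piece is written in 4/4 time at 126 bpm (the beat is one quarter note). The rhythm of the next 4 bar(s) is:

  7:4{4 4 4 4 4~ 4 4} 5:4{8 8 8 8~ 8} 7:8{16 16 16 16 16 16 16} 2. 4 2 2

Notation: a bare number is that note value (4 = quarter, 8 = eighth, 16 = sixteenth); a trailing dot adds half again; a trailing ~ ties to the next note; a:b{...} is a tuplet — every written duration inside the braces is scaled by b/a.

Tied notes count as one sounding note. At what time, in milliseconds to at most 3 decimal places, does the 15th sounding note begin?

1. 0.0ms @ 0 + 272.109ms (4/7)
2. 272.109ms @ 4/7 + 272.109ms (4/7)
3. 544.218ms @ 8/7 + 272.109ms (4/7)
4. 816.327ms @ 12/7 + 272.109ms (4/7)
5. 1088.435ms @ 16/7 + 544.218ms (8/7)
6. 1632.653ms @ 24/7 + 272.109ms (4/7)
7. 1904.762ms @ 4 + 190.476ms (2/5)
8. 2095.238ms @ 22/5 + 190.476ms (2/5)
9. 2285.714ms @ 24/5 + 190.476ms (2/5)
10. 2476.19ms @ 26/5 + 380.952ms (4/5)
11. 2857.143ms @ 6 + 136.054ms (2/7)
12. 2993.197ms @ 44/7 + 136.054ms (2/7)
13. 3129.252ms @ 46/7 + 136.054ms (2/7)
14. 3265.306ms @ 48/7 + 136.054ms (2/7)
15. 3401.361ms @ 50/7 + 136.054ms (2/7)
16. 3537.415ms @ 52/7 + 136.054ms (2/7)
17. 3673.469ms @ 54/7 + 136.054ms (2/7)
18. 3809.524ms @ 8 + 1428.571ms (3)
19. 5238.095ms @ 11 + 476.19ms (1)
20. 5714.286ms @ 12 + 952.381ms (2)
21. 6666.667ms @ 14 + 952.381ms (2)

note 15 onset = 50/7b = 3401.361ms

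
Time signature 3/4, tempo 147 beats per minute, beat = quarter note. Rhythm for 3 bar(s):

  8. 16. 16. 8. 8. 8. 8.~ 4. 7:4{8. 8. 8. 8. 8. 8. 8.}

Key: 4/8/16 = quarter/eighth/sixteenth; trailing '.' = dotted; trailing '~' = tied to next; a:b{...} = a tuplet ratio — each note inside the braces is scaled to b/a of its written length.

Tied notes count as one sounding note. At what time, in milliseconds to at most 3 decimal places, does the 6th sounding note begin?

note 6 onset = 3b = 1224.49ms

1. 0.0ms @ 0 + 306.122ms (3/4)
2. 306.122ms @ 3/4 + 153.061ms (3/8)
3. 459.184ms @ 9/8 + 153.061ms (3/8)
4. 612.245ms @ 3/2 + 306.122ms (3/4)
5. 918.367ms @ 9/4 + 306.122ms (3/4)
6. 1224.49ms @ 3 + 306.122ms (3/4)
7. 1530.612ms @ 15/4 + 918.367ms (9/4)
8. 2448.98ms @ 6 + 174.927ms (3/7)
9. 2623.907ms @ 45/7 + 174.927ms (3/7)
10. 2798.834ms @ 48/7 + 174.927ms (3/7)
11. 2973.761ms @ 51/7 + 174.927ms (3/7)
12. 3148.688ms @ 54/7 + 174.927ms (3/7)
13. 3323.615ms @ 57/7 + 174.927ms (3/7)
14. 3498.542ms @ 60/7 + 174.927ms (3/7)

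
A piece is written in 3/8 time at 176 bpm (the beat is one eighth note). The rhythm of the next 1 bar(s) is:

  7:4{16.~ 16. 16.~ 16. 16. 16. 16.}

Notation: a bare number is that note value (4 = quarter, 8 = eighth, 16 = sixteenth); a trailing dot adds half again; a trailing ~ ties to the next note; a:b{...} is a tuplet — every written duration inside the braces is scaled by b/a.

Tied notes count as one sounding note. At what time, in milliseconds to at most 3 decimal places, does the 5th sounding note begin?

note 5 onset = 18/7b = 876.623ms

1. 0.0ms @ 0 + 292.208ms (6/7)
2. 292.208ms @ 6/7 + 292.208ms (6/7)
3. 584.416ms @ 12/7 + 146.104ms (3/7)
4. 730.519ms @ 15/7 + 146.104ms (3/7)
5. 876.623ms @ 18/7 + 146.104ms (3/7)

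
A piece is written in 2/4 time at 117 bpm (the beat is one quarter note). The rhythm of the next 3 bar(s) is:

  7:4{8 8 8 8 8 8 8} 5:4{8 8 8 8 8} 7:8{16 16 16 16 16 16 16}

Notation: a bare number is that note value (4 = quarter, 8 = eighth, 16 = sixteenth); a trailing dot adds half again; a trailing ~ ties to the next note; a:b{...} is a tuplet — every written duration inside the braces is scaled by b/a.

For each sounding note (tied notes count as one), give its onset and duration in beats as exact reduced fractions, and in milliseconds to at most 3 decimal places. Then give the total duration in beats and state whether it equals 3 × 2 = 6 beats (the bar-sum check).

1) 0.0ms=0b +146.52ms=2/7b
2) 146.52ms=2/7b +146.52ms=2/7b
3) 293.04ms=4/7b +146.52ms=2/7b
4) 439.56ms=6/7b +146.52ms=2/7b
5) 586.081ms=8/7b +146.52ms=2/7b
6) 732.601ms=10/7b +146.52ms=2/7b
7) 879.121ms=12/7b +146.52ms=2/7b
8) 1025.641ms=2b +205.128ms=2/5b
9) 1230.769ms=12/5b +205.128ms=2/5b
10) 1435.897ms=14/5b +205.128ms=2/5b
11) 1641.026ms=16/5b +205.128ms=2/5b
12) 1846.154ms=18/5b +205.128ms=2/5b
13) 2051.282ms=4b +146.52ms=2/7b
14) 2197.802ms=30/7b +146.52ms=2/7b
15) 2344.322ms=32/7b +146.52ms=2/7b
16) 2490.842ms=34/7b +146.52ms=2/7b
17) 2637.363ms=36/7b +146.52ms=2/7b
18) 2783.883ms=38/7b +146.52ms=2/7b
19) 2930.403ms=40/7b +146.52ms=2/7b
Σ=6b of 6 (117bpm 2/4) — PASS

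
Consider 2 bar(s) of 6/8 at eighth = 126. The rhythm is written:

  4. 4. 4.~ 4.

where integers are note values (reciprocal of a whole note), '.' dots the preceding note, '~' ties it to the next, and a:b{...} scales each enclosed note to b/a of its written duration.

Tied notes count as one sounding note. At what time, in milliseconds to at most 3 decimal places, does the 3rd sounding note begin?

note 3 onset = 6b = 2857.143ms

1. 0.0ms @ 0 + 1428.571ms (3)
2. 1428.571ms @ 3 + 1428.571ms (3)
3. 2857.143ms @ 6 + 2857.143ms (6)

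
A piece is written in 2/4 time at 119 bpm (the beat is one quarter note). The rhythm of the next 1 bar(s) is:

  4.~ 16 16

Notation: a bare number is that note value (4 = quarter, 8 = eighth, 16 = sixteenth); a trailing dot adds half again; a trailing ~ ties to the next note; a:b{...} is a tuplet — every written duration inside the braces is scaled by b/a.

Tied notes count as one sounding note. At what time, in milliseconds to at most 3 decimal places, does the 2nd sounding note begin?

note 2 onset = 7/4b = 882.353ms

1. 0.0ms @ 0 + 882.353ms (7/4)
2. 882.353ms @ 7/4 + 126.05ms (1/4)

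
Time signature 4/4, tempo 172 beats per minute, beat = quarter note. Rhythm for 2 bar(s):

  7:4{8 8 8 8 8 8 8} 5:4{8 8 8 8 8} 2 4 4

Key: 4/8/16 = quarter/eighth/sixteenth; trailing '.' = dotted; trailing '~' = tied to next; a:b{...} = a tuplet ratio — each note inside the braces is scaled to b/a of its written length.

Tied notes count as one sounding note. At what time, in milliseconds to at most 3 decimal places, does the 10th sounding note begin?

note 10 onset = 14/5b = 976.744ms

1. 0.0ms @ 0 + 99.668ms (2/7)
2. 99.668ms @ 2/7 + 99.668ms (2/7)
3. 199.336ms @ 4/7 + 99.668ms (2/7)
4. 299.003ms @ 6/7 + 99.668ms (2/7)
5. 398.671ms @ 8/7 + 99.668ms (2/7)
6. 498.339ms @ 10/7 + 99.668ms (2/7)
7. 598.007ms @ 12/7 + 99.668ms (2/7)
8. 697.674ms @ 2 + 139.535ms (2/5)
9. 837.209ms @ 12/5 + 139.535ms (2/5)
10. 976.744ms @ 14/5 + 139.535ms (2/5)
11. 1116.279ms @ 16/5 + 139.535ms (2/5)
12. 1255.814ms @ 18/5 + 139.535ms (2/5)
13. 1395.349ms @ 4 + 697.674ms (2)
14. 2093.023ms @ 6 + 348.837ms (1)
15. 2441.86ms @ 7 + 348.837ms (1)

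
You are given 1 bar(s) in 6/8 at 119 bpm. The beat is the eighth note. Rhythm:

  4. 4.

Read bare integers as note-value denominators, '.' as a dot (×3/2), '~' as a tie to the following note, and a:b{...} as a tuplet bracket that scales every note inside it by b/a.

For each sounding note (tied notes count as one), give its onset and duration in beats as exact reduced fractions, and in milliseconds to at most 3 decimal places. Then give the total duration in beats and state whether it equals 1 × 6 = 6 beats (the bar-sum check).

1) 0.0ms=0b +1512.605ms=3b
2) 1512.605ms=3b +1512.605ms=3b
Σ=6b of 6 (119bpm 6/8) — PASS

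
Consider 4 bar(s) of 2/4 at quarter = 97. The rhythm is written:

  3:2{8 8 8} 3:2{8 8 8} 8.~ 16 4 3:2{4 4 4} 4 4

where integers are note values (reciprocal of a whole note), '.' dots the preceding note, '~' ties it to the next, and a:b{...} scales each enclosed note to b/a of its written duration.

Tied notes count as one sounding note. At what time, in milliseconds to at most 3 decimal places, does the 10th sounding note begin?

note 10 onset = 14/3b = 2886.598ms

1. 0.0ms @ 0 + 206.186ms (1/3)
2. 206.186ms @ 1/3 + 206.186ms (1/3)
3. 412.371ms @ 2/3 + 206.186ms (1/3)
4. 618.557ms @ 1 + 206.186ms (1/3)
5. 824.742ms @ 4/3 + 206.186ms (1/3)
6. 1030.928ms @ 5/3 + 206.186ms (1/3)
7. 1237.113ms @ 2 + 618.557ms (1)
8. 1855.67ms @ 3 + 618.557ms (1)
9. 2474.227ms @ 4 + 412.371ms (2/3)
10. 2886.598ms @ 14/3 + 412.371ms (2/3)
11. 3298.969ms @ 16/3 + 412.371ms (2/3)
12. 3711.34ms @ 6 + 618.557ms (1)
13. 4329.897ms @ 7 + 618.557ms (1)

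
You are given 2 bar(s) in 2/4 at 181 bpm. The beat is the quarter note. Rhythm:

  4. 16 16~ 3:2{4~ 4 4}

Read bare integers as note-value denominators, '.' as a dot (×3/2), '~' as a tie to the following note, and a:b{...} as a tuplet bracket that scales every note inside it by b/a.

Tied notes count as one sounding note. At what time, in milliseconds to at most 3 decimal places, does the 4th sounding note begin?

note 4 onset = 10/3b = 1104.972ms

1. 0.0ms @ 0 + 497.238ms (3/2)
2. 497.238ms @ 3/2 + 82.873ms (1/4)
3. 580.11ms @ 7/4 + 524.862ms (19/12)
4. 1104.972ms @ 10/3 + 220.994ms (2/3)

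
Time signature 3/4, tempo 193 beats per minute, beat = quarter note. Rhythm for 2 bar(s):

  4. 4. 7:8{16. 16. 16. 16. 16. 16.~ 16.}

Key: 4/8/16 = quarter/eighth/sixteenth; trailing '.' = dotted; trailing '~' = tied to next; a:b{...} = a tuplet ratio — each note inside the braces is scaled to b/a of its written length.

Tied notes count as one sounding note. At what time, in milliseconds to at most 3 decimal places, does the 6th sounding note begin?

1. 0.0ms @ 0 + 466.321ms (3/2)
2. 466.321ms @ 3/2 + 466.321ms (3/2)
3. 932.642ms @ 3 + 133.235ms (3/7)
4. 1065.877ms @ 24/7 + 133.235ms (3/7)
5. 1199.112ms @ 27/7 + 133.235ms (3/7)
6. 1332.346ms @ 30/7 + 133.235ms (3/7)
7. 1465.581ms @ 33/7 + 133.235ms (3/7)
8. 1598.816ms @ 36/7 + 266.469ms (6/7)

note 6 onset = 30/7b = 1332.346ms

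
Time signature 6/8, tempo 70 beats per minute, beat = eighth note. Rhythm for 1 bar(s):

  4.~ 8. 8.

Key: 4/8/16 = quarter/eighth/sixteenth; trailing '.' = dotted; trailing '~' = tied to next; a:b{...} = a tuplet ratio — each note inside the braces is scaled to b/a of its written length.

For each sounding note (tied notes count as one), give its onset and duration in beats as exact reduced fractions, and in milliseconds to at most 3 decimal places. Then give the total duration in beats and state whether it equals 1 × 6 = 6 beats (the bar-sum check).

1) 0.0ms=0b +3857.143ms=9/2b
2) 3857.143ms=9/2b +1285.714ms=3/2b
Σ=6b of 6 (70bpm 6/8) — PASS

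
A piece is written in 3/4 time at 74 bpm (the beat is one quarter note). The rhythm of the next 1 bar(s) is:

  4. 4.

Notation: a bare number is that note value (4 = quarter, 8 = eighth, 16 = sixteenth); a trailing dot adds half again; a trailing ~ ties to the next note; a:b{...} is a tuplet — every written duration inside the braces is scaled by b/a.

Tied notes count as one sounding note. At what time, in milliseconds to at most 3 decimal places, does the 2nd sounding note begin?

note 2 onset = 3/2b = 1216.216ms

1. 0.0ms @ 0 + 1216.216ms (3/2)
2. 1216.216ms @ 3/2 + 1216.216ms (3/2)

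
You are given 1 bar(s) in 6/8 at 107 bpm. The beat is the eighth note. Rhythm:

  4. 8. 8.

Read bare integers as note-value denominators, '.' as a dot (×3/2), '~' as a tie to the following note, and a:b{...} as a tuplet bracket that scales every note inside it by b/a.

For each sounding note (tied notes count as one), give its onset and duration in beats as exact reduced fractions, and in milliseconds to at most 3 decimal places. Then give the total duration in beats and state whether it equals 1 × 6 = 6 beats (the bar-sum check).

1) 0.0ms=0b +1682.243ms=3b
2) 1682.243ms=3b +841.121ms=3/2b
3) 2523.364ms=9/2b +841.121ms=3/2b
Σ=6b of 6 (107bpm 6/8) — PASS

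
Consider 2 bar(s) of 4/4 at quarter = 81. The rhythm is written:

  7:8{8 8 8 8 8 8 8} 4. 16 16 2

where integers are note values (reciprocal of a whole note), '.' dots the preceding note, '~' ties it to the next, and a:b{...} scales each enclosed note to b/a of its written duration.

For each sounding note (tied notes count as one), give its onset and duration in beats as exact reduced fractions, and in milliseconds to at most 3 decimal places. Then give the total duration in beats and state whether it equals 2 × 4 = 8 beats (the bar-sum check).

1) 0.0ms=0b +423.28ms=4/7b
2) 423.28ms=4/7b +423.28ms=4/7b
3) 846.561ms=8/7b +423.28ms=4/7b
4) 1269.841ms=12/7b +423.28ms=4/7b
5) 1693.122ms=16/7b +423.28ms=4/7b
6) 2116.402ms=20/7b +423.28ms=4/7b
7) 2539.683ms=24/7b +423.28ms=4/7b
8) 2962.963ms=4b +1111.111ms=3/2b
9) 4074.074ms=11/2b +185.185ms=1/4b
10) 4259.259ms=23/4b +185.185ms=1/4b
11) 4444.444ms=6b +1481.481ms=2b
Σ=8b of 8 (81bpm 4/4) — PASS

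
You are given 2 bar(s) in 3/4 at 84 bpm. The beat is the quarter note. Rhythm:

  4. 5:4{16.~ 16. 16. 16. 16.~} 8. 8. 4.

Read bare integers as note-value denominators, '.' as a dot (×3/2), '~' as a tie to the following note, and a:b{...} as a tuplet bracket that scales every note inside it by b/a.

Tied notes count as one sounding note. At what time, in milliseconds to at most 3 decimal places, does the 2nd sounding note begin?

note 2 onset = 3/2b = 1071.429ms

1. 0.0ms @ 0 + 1071.429ms (3/2)
2. 1071.429ms @ 3/2 + 428.571ms (3/5)
3. 1500.0ms @ 21/10 + 214.286ms (3/10)
4. 1714.286ms @ 12/5 + 214.286ms (3/10)
5. 1928.571ms @ 27/10 + 750.0ms (21/20)
6. 2678.571ms @ 15/4 + 535.714ms (3/4)
7. 3214.286ms @ 9/2 + 1071.429ms (3/2)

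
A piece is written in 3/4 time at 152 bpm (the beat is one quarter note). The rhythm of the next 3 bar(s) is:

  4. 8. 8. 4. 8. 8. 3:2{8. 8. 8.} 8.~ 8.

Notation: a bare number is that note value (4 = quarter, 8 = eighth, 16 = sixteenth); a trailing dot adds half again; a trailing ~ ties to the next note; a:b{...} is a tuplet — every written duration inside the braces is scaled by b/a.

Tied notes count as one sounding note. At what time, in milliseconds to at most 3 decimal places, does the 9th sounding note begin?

1. 0.0ms @ 0 + 592.105ms (3/2)
2. 592.105ms @ 3/2 + 296.053ms (3/4)
3. 888.158ms @ 9/4 + 296.053ms (3/4)
4. 1184.211ms @ 3 + 592.105ms (3/2)
5. 1776.316ms @ 9/2 + 296.053ms (3/4)
6. 2072.368ms @ 21/4 + 296.053ms (3/4)
7. 2368.421ms @ 6 + 197.368ms (1/2)
8. 2565.789ms @ 13/2 + 197.368ms (1/2)
9. 2763.158ms @ 7 + 197.368ms (1/2)
10. 2960.526ms @ 15/2 + 592.105ms (3/2)

note 9 onset = 7b = 2763.158ms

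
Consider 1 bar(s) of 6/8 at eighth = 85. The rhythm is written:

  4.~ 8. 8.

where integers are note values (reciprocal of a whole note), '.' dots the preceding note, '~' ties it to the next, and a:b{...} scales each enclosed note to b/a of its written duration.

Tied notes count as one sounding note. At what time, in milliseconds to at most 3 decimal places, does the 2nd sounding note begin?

note 2 onset = 9/2b = 3176.471ms

1. 0.0ms @ 0 + 3176.471ms (9/2)
2. 3176.471ms @ 9/2 + 1058.824ms (3/2)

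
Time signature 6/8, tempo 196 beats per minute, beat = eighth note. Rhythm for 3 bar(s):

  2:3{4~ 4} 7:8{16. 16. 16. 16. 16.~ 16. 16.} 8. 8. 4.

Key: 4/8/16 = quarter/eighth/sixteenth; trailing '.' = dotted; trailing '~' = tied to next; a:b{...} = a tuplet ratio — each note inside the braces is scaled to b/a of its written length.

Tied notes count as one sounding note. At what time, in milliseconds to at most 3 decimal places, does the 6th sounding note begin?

note 6 onset = 66/7b = 2886.297ms

1. 0.0ms @ 0 + 1836.735ms (6)
2. 1836.735ms @ 6 + 262.391ms (6/7)
3. 2099.125ms @ 48/7 + 262.391ms (6/7)
4. 2361.516ms @ 54/7 + 262.391ms (6/7)
5. 2623.907ms @ 60/7 + 262.391ms (6/7)
6. 2886.297ms @ 66/7 + 524.781ms (12/7)
7. 3411.079ms @ 78/7 + 262.391ms (6/7)
8. 3673.469ms @ 12 + 459.184ms (3/2)
9. 4132.653ms @ 27/2 + 459.184ms (3/2)
10. 4591.837ms @ 15 + 918.367ms (3)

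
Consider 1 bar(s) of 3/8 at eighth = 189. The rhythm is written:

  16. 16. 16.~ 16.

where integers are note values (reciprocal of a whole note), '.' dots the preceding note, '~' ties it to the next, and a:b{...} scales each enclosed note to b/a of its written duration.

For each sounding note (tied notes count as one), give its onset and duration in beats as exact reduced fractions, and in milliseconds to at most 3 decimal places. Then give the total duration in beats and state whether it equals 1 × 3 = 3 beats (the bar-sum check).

1) 0.0ms=0b +238.095ms=3/4b
2) 238.095ms=3/4b +238.095ms=3/4b
3) 476.19ms=3/2b +476.19ms=3/2b
Σ=3b of 3 (189bpm 3/8) — PASS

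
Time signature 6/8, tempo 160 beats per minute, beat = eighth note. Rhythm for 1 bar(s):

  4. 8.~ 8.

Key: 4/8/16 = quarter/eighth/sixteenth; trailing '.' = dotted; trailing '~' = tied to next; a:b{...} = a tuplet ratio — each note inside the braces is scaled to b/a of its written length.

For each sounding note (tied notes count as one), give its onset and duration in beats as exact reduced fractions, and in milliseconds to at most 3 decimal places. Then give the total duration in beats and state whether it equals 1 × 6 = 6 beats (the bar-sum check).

1) 0.0ms=0b +1125.0ms=3b
2) 1125.0ms=3b +1125.0ms=3b
Σ=6b of 6 (160bpm 6/8) — PASS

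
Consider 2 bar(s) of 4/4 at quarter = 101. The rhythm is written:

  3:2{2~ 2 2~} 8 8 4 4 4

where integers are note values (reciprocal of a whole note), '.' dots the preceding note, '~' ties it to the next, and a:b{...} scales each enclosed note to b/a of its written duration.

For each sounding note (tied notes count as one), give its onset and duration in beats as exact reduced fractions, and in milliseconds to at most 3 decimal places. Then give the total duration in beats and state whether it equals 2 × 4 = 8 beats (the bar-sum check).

1) 0.0ms=0b +1584.158ms=8/3b
2) 1584.158ms=8/3b +1089.109ms=11/6b
3) 2673.267ms=9/2b +297.03ms=1/2b
4) 2970.297ms=5b +594.059ms=1b
5) 3564.356ms=6b +594.059ms=1b
6) 4158.416ms=7b +594.059ms=1b
Σ=8b of 8 (101bpm 4/4) — PASS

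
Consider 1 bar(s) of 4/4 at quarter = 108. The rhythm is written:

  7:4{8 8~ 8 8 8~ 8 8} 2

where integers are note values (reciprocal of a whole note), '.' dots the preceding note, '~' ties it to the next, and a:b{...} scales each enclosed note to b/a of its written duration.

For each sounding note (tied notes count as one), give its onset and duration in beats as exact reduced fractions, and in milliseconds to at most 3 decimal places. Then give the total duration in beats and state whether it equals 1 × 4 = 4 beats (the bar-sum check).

1) 0.0ms=0b +158.73ms=2/7b
2) 158.73ms=2/7b +317.46ms=4/7b
3) 476.19ms=6/7b +158.73ms=2/7b
4) 634.921ms=8/7b +317.46ms=4/7b
5) 952.381ms=12/7b +158.73ms=2/7b
6) 1111.111ms=2b +1111.111ms=2b
Σ=4b of 4 (108bpm 4/4) — PASS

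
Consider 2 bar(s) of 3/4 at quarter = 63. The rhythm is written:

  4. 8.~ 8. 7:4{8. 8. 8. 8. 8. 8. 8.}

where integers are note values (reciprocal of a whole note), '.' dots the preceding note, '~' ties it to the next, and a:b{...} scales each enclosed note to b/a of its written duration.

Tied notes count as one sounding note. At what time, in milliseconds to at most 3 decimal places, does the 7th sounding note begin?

1. 0.0ms @ 0 + 1428.571ms (3/2)
2. 1428.571ms @ 3/2 + 1428.571ms (3/2)
3. 2857.143ms @ 3 + 408.163ms (3/7)
4. 3265.306ms @ 24/7 + 408.163ms (3/7)
5. 3673.469ms @ 27/7 + 408.163ms (3/7)
6. 4081.633ms @ 30/7 + 408.163ms (3/7)
7. 4489.796ms @ 33/7 + 408.163ms (3/7)
8. 4897.959ms @ 36/7 + 408.163ms (3/7)
9. 5306.122ms @ 39/7 + 408.163ms (3/7)

note 7 onset = 33/7b = 4489.796ms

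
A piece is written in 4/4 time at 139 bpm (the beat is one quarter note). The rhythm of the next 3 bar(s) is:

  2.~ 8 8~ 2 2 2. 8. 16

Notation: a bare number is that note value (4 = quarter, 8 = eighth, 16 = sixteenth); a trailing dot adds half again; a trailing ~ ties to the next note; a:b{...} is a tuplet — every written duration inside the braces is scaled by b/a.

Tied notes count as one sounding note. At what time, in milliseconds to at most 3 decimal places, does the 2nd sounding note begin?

note 2 onset = 7/2b = 1510.791ms

1. 0.0ms @ 0 + 1510.791ms (7/2)
2. 1510.791ms @ 7/2 + 1079.137ms (5/2)
3. 2589.928ms @ 6 + 863.309ms (2)
4. 3453.237ms @ 8 + 1294.964ms (3)
5. 4748.201ms @ 11 + 323.741ms (3/4)
6. 5071.942ms @ 47/4 + 107.914ms (1/4)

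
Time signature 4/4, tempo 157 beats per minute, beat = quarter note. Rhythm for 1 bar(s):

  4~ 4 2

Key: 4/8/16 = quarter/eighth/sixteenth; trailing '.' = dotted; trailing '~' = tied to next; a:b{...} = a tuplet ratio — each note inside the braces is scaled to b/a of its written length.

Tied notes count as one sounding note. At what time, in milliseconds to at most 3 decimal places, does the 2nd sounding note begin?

1. 0.0ms @ 0 + 764.331ms (2)
2. 764.331ms @ 2 + 764.331ms (2)

note 2 onset = 2b = 764.331ms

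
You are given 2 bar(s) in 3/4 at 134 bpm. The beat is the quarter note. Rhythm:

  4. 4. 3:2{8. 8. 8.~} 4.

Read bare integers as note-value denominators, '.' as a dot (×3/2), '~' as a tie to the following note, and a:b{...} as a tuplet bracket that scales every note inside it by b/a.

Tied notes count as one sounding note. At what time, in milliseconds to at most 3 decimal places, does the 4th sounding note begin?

note 4 onset = 7/2b = 1567.164ms

1. 0.0ms @ 0 + 671.642ms (3/2)
2. 671.642ms @ 3/2 + 671.642ms (3/2)
3. 1343.284ms @ 3 + 223.881ms (1/2)
4. 1567.164ms @ 7/2 + 223.881ms (1/2)
5. 1791.045ms @ 4 + 895.522ms (2)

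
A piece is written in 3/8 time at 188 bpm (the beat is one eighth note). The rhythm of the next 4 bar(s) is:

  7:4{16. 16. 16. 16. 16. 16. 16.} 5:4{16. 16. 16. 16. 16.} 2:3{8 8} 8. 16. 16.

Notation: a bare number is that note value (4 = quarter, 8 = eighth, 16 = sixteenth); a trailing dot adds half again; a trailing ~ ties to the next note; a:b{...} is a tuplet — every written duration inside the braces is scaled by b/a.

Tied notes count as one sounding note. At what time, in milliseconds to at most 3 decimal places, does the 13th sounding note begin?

1. 0.0ms @ 0 + 136.778ms (3/7)
2. 136.778ms @ 3/7 + 136.778ms (3/7)
3. 273.556ms @ 6/7 + 136.778ms (3/7)
4. 410.334ms @ 9/7 + 136.778ms (3/7)
5. 547.112ms @ 12/7 + 136.778ms (3/7)
6. 683.891ms @ 15/7 + 136.778ms (3/7)
7. 820.669ms @ 18/7 + 136.778ms (3/7)
8. 957.447ms @ 3 + 191.489ms (3/5)
9. 1148.936ms @ 18/5 + 191.489ms (3/5)
10. 1340.426ms @ 21/5 + 191.489ms (3/5)
11. 1531.915ms @ 24/5 + 191.489ms (3/5)
12. 1723.404ms @ 27/5 + 191.489ms (3/5)
13. 1914.894ms @ 6 + 478.723ms (3/2)
14. 2393.617ms @ 15/2 + 478.723ms (3/2)
15. 2872.34ms @ 9 + 478.723ms (3/2)
16. 3351.064ms @ 21/2 + 239.362ms (3/4)
17. 3590.426ms @ 45/4 + 239.362ms (3/4)

note 13 onset = 6b = 1914.894ms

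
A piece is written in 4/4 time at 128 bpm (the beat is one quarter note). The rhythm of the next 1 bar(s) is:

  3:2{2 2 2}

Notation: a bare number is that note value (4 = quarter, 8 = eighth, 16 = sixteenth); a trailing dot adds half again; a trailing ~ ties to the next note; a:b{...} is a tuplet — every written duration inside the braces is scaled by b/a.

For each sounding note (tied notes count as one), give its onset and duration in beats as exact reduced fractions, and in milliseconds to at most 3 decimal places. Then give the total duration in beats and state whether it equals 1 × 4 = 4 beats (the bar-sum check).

1) 0.0ms=0b +625.0ms=4/3b
2) 625.0ms=4/3b +625.0ms=4/3b
3) 1250.0ms=8/3b +625.0ms=4/3b
Σ=4b of 4 (128bpm 4/4) — PASS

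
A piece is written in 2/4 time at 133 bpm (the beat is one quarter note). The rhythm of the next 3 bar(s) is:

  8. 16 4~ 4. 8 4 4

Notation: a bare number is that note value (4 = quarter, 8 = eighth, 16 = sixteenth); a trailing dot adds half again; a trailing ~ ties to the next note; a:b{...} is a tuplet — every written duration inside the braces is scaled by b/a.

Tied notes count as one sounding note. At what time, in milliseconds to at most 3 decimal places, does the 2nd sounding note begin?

note 2 onset = 3/4b = 338.346ms

1. 0.0ms @ 0 + 338.346ms (3/4)
2. 338.346ms @ 3/4 + 112.782ms (1/4)
3. 451.128ms @ 1 + 1127.82ms (5/2)
4. 1578.947ms @ 7/2 + 225.564ms (1/2)
5. 1804.511ms @ 4 + 451.128ms (1)
6. 2255.639ms @ 5 + 451.128ms (1)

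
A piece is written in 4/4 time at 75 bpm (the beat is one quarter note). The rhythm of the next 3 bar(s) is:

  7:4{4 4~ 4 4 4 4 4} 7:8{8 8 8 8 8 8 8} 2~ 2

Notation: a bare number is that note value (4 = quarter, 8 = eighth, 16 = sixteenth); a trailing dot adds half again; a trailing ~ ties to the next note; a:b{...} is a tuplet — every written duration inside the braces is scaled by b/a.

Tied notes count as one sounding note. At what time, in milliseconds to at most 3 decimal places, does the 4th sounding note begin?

1. 0.0ms @ 0 + 457.143ms (4/7)
2. 457.143ms @ 4/7 + 914.286ms (8/7)
3. 1371.429ms @ 12/7 + 457.143ms (4/7)
4. 1828.571ms @ 16/7 + 457.143ms (4/7)
5. 2285.714ms @ 20/7 + 457.143ms (4/7)
6. 2742.857ms @ 24/7 + 457.143ms (4/7)
7. 3200.0ms @ 4 + 457.143ms (4/7)
8. 3657.143ms @ 32/7 + 457.143ms (4/7)
9. 4114.286ms @ 36/7 + 457.143ms (4/7)
10. 4571.429ms @ 40/7 + 457.143ms (4/7)
11. 5028.571ms @ 44/7 + 457.143ms (4/7)
12. 5485.714ms @ 48/7 + 457.143ms (4/7)
13. 5942.857ms @ 52/7 + 457.143ms (4/7)
14. 6400.0ms @ 8 + 3200.0ms (4)

note 4 onset = 16/7b = 1828.571ms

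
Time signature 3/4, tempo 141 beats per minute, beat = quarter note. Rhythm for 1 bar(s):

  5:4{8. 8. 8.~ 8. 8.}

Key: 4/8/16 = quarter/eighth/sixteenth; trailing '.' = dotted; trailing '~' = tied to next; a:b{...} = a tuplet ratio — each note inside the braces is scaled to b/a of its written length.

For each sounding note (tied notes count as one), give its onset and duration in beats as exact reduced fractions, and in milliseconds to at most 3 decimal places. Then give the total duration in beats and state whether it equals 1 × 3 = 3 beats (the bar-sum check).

1) 0.0ms=0b +255.319ms=3/5b
2) 255.319ms=3/5b +255.319ms=3/5b
3) 510.638ms=6/5b +510.638ms=6/5b
4) 1021.277ms=12/5b +255.319ms=3/5b
Σ=3b of 3 (141bpm 3/4) — PASS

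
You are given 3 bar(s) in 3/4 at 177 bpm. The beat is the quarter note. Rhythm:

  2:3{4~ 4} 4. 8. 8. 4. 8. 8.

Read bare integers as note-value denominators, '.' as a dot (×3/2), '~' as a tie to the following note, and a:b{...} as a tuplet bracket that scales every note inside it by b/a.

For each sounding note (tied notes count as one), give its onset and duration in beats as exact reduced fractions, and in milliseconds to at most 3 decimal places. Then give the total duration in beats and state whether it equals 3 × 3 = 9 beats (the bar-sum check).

1) 0.0ms=0b +1016.949ms=3b
2) 1016.949ms=3b +508.475ms=3/2b
3) 1525.424ms=9/2b +254.237ms=3/4b
4) 1779.661ms=21/4b +254.237ms=3/4b
5) 2033.898ms=6b +508.475ms=3/2b
6) 2542.373ms=15/2b +254.237ms=3/4b
7) 2796.61ms=33/4b +254.237ms=3/4b
Σ=9b of 9 (177bpm 3/4) — PASS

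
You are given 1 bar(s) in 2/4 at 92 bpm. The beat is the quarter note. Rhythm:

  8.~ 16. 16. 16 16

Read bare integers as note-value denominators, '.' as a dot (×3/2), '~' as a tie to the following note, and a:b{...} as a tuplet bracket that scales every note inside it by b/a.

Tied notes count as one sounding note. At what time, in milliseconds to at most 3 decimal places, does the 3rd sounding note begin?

note 3 onset = 3/2b = 978.261ms

1. 0.0ms @ 0 + 733.696ms (9/8)
2. 733.696ms @ 9/8 + 244.565ms (3/8)
3. 978.261ms @ 3/2 + 163.043ms (1/4)
4. 1141.304ms @ 7/4 + 163.043ms (1/4)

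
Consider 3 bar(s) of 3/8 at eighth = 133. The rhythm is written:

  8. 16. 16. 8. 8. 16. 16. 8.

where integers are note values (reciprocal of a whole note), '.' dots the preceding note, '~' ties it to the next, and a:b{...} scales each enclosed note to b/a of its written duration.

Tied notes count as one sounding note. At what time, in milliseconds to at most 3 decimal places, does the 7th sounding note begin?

note 7 onset = 27/4b = 3045.113ms

1. 0.0ms @ 0 + 676.692ms (3/2)
2. 676.692ms @ 3/2 + 338.346ms (3/4)
3. 1015.038ms @ 9/4 + 338.346ms (3/4)
4. 1353.383ms @ 3 + 676.692ms (3/2)
5. 2030.075ms @ 9/2 + 676.692ms (3/2)
6. 2706.767ms @ 6 + 338.346ms (3/4)
7. 3045.113ms @ 27/4 + 338.346ms (3/4)
8. 3383.459ms @ 15/2 + 676.692ms (3/2)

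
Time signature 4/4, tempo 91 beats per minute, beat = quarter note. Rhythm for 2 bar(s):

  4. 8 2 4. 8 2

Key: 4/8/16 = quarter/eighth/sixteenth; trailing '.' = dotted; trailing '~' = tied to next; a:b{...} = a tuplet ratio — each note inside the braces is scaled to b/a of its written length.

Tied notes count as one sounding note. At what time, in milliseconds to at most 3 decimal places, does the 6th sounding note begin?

1. 0.0ms @ 0 + 989.011ms (3/2)
2. 989.011ms @ 3/2 + 329.67ms (1/2)
3. 1318.681ms @ 2 + 1318.681ms (2)
4. 2637.363ms @ 4 + 989.011ms (3/2)
5. 3626.374ms @ 11/2 + 329.67ms (1/2)
6. 3956.044ms @ 6 + 1318.681ms (2)

note 6 onset = 6b = 3956.044ms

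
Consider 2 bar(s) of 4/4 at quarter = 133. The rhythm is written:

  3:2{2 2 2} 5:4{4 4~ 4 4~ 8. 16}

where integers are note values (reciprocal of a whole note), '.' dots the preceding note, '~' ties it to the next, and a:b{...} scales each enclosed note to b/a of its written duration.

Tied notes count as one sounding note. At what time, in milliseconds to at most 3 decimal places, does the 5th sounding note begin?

note 5 onset = 24/5b = 2165.414ms

1. 0.0ms @ 0 + 601.504ms (4/3)
2. 601.504ms @ 4/3 + 601.504ms (4/3)
3. 1203.008ms @ 8/3 + 601.504ms (4/3)
4. 1804.511ms @ 4 + 360.902ms (4/5)
5. 2165.414ms @ 24/5 + 721.805ms (8/5)
6. 2887.218ms @ 32/5 + 631.579ms (7/5)
7. 3518.797ms @ 39/5 + 90.226ms (1/5)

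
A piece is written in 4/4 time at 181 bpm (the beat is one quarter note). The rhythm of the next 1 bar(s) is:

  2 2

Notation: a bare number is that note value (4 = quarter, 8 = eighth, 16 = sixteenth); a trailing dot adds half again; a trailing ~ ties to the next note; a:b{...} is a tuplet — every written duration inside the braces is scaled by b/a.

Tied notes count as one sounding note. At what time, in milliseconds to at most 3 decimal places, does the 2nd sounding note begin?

note 2 onset = 2b = 662.983ms

1. 0.0ms @ 0 + 662.983ms (2)
2. 662.983ms @ 2 + 662.983ms (2)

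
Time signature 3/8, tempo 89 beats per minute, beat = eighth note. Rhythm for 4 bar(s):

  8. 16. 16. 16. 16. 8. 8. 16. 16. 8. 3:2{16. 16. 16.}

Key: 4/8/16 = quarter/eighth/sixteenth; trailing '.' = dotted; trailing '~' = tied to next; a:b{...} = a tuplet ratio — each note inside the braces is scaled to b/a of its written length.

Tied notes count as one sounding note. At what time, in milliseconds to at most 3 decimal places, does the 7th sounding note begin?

note 7 onset = 6b = 4044.944ms

1. 0.0ms @ 0 + 1011.236ms (3/2)
2. 1011.236ms @ 3/2 + 505.618ms (3/4)
3. 1516.854ms @ 9/4 + 505.618ms (3/4)
4. 2022.472ms @ 3 + 505.618ms (3/4)
5. 2528.09ms @ 15/4 + 505.618ms (3/4)
6. 3033.708ms @ 9/2 + 1011.236ms (3/2)
7. 4044.944ms @ 6 + 1011.236ms (3/2)
8. 5056.18ms @ 15/2 + 505.618ms (3/4)
9. 5561.798ms @ 33/4 + 505.618ms (3/4)
10. 6067.416ms @ 9 + 1011.236ms (3/2)
11. 7078.652ms @ 21/2 + 337.079ms (1/2)
12. 7415.73ms @ 11 + 337.079ms (1/2)
13. 7752.809ms @ 23/2 + 337.079ms (1/2)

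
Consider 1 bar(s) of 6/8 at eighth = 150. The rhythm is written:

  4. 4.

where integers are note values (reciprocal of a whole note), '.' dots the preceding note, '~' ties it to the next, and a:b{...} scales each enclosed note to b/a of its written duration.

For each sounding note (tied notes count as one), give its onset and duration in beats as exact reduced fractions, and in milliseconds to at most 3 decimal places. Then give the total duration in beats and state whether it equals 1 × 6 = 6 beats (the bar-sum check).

1) 0.0ms=0b +1200.0ms=3b
2) 1200.0ms=3b +1200.0ms=3b
Σ=6b of 6 (150bpm 6/8) — PASS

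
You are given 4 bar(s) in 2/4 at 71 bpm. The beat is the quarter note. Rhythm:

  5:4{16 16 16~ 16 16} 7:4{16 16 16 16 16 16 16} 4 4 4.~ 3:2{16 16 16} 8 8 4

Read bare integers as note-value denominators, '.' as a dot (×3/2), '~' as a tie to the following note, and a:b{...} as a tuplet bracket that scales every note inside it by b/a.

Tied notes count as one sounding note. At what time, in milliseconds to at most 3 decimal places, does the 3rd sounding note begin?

note 3 onset = 2/5b = 338.028ms

1. 0.0ms @ 0 + 169.014ms (1/5)
2. 169.014ms @ 1/5 + 169.014ms (1/5)
3. 338.028ms @ 2/5 + 338.028ms (2/5)
4. 676.056ms @ 4/5 + 169.014ms (1/5)
5. 845.07ms @ 1 + 120.724ms (1/7)
6. 965.795ms @ 8/7 + 120.724ms (1/7)
7. 1086.519ms @ 9/7 + 120.724ms (1/7)
8. 1207.243ms @ 10/7 + 120.724ms (1/7)
9. 1327.968ms @ 11/7 + 120.724ms (1/7)
10. 1448.692ms @ 12/7 + 120.724ms (1/7)
11. 1569.416ms @ 13/7 + 120.724ms (1/7)
12. 1690.141ms @ 2 + 845.07ms (1)
13. 2535.211ms @ 3 + 845.07ms (1)
14. 3380.282ms @ 4 + 1408.451ms (5/3)
15. 4788.732ms @ 17/3 + 140.845ms (1/6)
16. 4929.577ms @ 35/6 + 140.845ms (1/6)
17. 5070.423ms @ 6 + 422.535ms (1/2)
18. 5492.958ms @ 13/2 + 422.535ms (1/2)
19. 5915.493ms @ 7 + 845.07ms (1)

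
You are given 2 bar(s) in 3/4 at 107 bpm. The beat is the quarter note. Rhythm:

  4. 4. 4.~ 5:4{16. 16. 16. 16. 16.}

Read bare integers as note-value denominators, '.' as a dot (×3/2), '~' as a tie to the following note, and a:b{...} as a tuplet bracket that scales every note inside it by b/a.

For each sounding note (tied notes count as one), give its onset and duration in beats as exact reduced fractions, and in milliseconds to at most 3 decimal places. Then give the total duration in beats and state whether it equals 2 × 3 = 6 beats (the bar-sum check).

1) 0.0ms=0b +841.121ms=3/2b
2) 841.121ms=3/2b +841.121ms=3/2b
3) 1682.243ms=3b +1009.346ms=9/5b
4) 2691.589ms=24/5b +168.224ms=3/10b
5) 2859.813ms=51/10b +168.224ms=3/10b
6) 3028.037ms=27/5b +168.224ms=3/10b
7) 3196.262ms=57/10b +168.224ms=3/10b
Σ=6b of 6 (107bpm 3/4) — PASS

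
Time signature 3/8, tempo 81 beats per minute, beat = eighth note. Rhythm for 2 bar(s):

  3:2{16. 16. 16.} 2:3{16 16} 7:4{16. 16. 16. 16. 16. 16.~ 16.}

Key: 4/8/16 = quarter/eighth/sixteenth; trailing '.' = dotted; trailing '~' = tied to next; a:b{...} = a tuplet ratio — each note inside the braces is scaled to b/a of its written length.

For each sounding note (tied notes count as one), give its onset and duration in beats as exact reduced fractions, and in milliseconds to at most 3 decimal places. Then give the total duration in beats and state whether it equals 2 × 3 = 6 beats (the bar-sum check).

1) 0.0ms=0b +370.37ms=1/2b
2) 370.37ms=1/2b +370.37ms=1/2b
3) 740.741ms=1b +370.37ms=1/2b
4) 1111.111ms=3/2b +555.556ms=3/4b
5) 1666.667ms=9/4b +555.556ms=3/4b
6) 2222.222ms=3b +317.46ms=3/7b
7) 2539.683ms=24/7b +317.46ms=3/7b
8) 2857.143ms=27/7b +317.46ms=3/7b
9) 3174.603ms=30/7b +317.46ms=3/7b
10) 3492.063ms=33/7b +317.46ms=3/7b
11) 3809.524ms=36/7b +634.921ms=6/7b
Σ=6b of 6 (81bpm 3/8) — PASS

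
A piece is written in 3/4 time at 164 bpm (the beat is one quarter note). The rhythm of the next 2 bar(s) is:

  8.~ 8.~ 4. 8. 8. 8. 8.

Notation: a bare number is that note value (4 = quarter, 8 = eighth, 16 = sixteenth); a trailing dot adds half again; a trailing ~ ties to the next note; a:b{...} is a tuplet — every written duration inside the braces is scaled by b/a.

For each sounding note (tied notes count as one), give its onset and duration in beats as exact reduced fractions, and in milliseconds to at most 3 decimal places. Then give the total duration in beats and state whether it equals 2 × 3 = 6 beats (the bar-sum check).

1) 0.0ms=0b +1097.561ms=3b
2) 1097.561ms=3b +274.39ms=3/4b
3) 1371.951ms=15/4b +274.39ms=3/4b
4) 1646.341ms=9/2b +274.39ms=3/4b
5) 1920.732ms=21/4b +274.39ms=3/4b
Σ=6b of 6 (164bpm 3/4) — PASS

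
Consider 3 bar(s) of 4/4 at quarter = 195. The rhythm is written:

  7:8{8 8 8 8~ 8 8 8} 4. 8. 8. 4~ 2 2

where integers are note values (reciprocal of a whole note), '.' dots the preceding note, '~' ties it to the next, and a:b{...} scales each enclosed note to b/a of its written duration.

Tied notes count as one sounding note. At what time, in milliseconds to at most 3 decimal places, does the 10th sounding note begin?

note 10 onset = 7b = 2153.846ms

1. 0.0ms @ 0 + 175.824ms (4/7)
2. 175.824ms @ 4/7 + 175.824ms (4/7)
3. 351.648ms @ 8/7 + 175.824ms (4/7)
4. 527.473ms @ 12/7 + 351.648ms (8/7)
5. 879.121ms @ 20/7 + 175.824ms (4/7)
6. 1054.945ms @ 24/7 + 175.824ms (4/7)
7. 1230.769ms @ 4 + 461.538ms (3/2)
8. 1692.308ms @ 11/2 + 230.769ms (3/4)
9. 1923.077ms @ 25/4 + 230.769ms (3/4)
10. 2153.846ms @ 7 + 923.077ms (3)
11. 3076.923ms @ 10 + 615.385ms (2)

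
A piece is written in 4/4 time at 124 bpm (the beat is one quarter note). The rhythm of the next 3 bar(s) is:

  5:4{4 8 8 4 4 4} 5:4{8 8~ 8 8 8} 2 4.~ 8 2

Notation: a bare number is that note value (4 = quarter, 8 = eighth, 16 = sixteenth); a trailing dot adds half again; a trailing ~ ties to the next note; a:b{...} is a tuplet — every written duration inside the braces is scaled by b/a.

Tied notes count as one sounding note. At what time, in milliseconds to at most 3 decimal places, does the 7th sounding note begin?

note 7 onset = 4b = 1935.484ms

1. 0.0ms @ 0 + 387.097ms (4/5)
2. 387.097ms @ 4/5 + 193.548ms (2/5)
3. 580.645ms @ 6/5 + 193.548ms (2/5)
4. 774.194ms @ 8/5 + 387.097ms (4/5)
5. 1161.29ms @ 12/5 + 387.097ms (4/5)
6. 1548.387ms @ 16/5 + 387.097ms (4/5)
7. 1935.484ms @ 4 + 193.548ms (2/5)
8. 2129.032ms @ 22/5 + 387.097ms (4/5)
9. 2516.129ms @ 26/5 + 193.548ms (2/5)
10. 2709.677ms @ 28/5 + 193.548ms (2/5)
11. 2903.226ms @ 6 + 967.742ms (2)
12. 3870.968ms @ 8 + 967.742ms (2)
13. 4838.71ms @ 10 + 967.742ms (2)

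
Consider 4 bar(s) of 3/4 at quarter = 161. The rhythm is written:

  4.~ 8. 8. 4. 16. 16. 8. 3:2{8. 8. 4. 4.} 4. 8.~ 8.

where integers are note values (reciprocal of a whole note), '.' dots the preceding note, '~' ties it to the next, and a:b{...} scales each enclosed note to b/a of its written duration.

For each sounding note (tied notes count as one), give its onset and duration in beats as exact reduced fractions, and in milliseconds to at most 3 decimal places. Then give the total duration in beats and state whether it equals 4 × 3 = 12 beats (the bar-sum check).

1) 0.0ms=0b +838.509ms=9/4b
2) 838.509ms=9/4b +279.503ms=3/4b
3) 1118.012ms=3b +559.006ms=3/2b
4) 1677.019ms=9/2b +139.752ms=3/8b
5) 1816.77ms=39/8b +139.752ms=3/8b
6) 1956.522ms=21/4b +279.503ms=3/4b
7) 2236.025ms=6b +186.335ms=1/2b
8) 2422.36ms=13/2b +186.335ms=1/2b
9) 2608.696ms=7b +372.671ms=1b
10) 2981.366ms=8b +372.671ms=1b
11) 3354.037ms=9b +559.006ms=3/2b
12) 3913.043ms=21/2b +559.006ms=3/2b
Σ=12b of 12 (161bpm 3/4) — PASS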